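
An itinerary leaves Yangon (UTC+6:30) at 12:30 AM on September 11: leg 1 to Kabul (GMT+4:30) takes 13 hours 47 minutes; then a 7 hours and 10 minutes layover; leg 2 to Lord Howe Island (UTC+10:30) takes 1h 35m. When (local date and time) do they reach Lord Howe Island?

Convert departure to UTC: 12:30 AM − 6:30 = 6:00 PM UTC on Sep 10.
Add 13 hours and 47 minutes leg 1 → 7:47 AM UTC (Sep 11).
Add 7 hours and 10 minutes layover in Kabul → 2:57 PM UTC.
Add 1 hour and 35 minutes leg 2 → 4:32 PM UTC.
Lord Howe Island is UTC+10:30, so local arrival = 4:32 PM + 10:30 = 3:02 AM on Sep 12.

3:02 AM on Sep 12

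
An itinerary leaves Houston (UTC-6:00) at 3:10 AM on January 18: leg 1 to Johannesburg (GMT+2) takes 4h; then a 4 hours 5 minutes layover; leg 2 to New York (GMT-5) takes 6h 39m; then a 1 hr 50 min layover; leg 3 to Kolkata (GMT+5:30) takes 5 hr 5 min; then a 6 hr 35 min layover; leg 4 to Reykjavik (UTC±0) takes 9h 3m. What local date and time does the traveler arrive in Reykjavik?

10:27 PM on Jan 19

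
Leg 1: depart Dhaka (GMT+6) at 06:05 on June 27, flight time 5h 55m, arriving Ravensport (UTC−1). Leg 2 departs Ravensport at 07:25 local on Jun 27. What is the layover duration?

Convert departure to UTC: 06:05 − 6:00 = 00:05 UTC on Jun 27.
Add 5 hours 55 minutes flight time → 06:00 UTC.
Ravensport is UTC−1:00, so local arrival = 06:00 − 1:00 = 05:00 on Jun 27.
Layover = 07:25 − 05:00 = 2 hours 25 minutes.

2 hours 25 minutes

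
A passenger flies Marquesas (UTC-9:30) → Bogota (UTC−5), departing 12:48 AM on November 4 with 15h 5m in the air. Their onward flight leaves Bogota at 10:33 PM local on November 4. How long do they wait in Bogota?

2 hours 10 minutes

Convert departure to UTC: 12:48 AM + 9:30 = 10:18 AM UTC on Nov 4.
Add 15 hours 5 minutes flight time → 1:23 AM UTC (Nov 5).
Bogota is UTC−5:00, so local arrival = 1:23 AM − 5:00 = 8:23 PM on Nov 4.
Layover = 10:33 PM − 8:23 PM = 2 hours 10 minutes.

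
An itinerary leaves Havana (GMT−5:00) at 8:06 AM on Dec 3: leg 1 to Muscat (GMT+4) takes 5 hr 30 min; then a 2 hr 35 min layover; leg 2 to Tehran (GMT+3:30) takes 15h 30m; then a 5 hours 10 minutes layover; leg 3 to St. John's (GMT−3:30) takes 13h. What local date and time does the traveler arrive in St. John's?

Convert departure to UTC: 8:06 AM + 5:00 = 1:06 PM UTC on Dec 3.
Add 5 hours 30 minutes leg 1 → 6:36 PM UTC.
Add 2 hours and 35 minutes layover in Muscat → 9:11 PM UTC.
Add 15 hours 30 minutes leg 2 → 12:41 PM UTC (Dec 4).
Add 5 hours 10 minutes layover in Tehran → 5:51 PM UTC.
Add 13 hours leg 3 → 6:51 AM UTC (Dec 5).
St. John's is UTC−3:30, so local arrival = 6:51 AM − 3:30 = 3:21 AM on Dec 5.

3:21 AM on December 5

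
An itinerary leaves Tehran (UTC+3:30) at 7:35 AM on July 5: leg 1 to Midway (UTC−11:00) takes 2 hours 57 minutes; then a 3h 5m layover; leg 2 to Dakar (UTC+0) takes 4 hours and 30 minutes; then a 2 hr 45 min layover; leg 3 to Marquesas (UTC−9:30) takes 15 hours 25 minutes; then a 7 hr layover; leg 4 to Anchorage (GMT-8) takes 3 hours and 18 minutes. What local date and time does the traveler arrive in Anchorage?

11:05 AM on July 6

Convert departure to UTC: 7:35 AM − 3:30 = 4:05 AM UTC on Jul 5.
Add 2 hours and 57 minutes leg 1 → 7:02 AM UTC.
Add 3 hours and 5 minutes layover in Midway → 10:07 AM UTC.
Add 4 hours and 30 minutes leg 2 → 2:37 PM UTC.
Add 2 hours 45 minutes layover in Dakar → 5:22 PM UTC.
Add 15 hours and 25 minutes leg 3 → 8:47 AM UTC (Jul 6).
Add 7 hours layover in Marquesas → 3:47 PM UTC.
Add 3 hours 18 minutes leg 4 → 7:05 PM UTC.
Anchorage is UTC−8:00, so local arrival = 7:05 PM − 8:00 = 11:05 AM on Jul 6.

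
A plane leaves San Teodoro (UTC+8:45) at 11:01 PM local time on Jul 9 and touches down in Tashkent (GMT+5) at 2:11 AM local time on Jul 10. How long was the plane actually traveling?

6 hours 55 minutes

Departure in UTC: 11:01 PM − 8:45 = 2:16 PM on Jul 9.
Arrival in UTC: 2:11 AM − 5:00 = 9:11 PM on Jul 9.
Elapsed = 9:11 PM − 2:16 PM = 6 hours 55 minutes.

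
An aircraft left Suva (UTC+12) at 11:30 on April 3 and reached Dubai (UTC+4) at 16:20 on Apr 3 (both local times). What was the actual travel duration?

12 hours 50 minutes

Departure in UTC: 11:30 − 12:00 = 23:30 on Apr 2.
Arrival in UTC: 16:20 − 4:00 = 12:20 on Apr 3.
Elapsed = 12:20 − 23:30 (+1 day) = 12 hours 50 minutes.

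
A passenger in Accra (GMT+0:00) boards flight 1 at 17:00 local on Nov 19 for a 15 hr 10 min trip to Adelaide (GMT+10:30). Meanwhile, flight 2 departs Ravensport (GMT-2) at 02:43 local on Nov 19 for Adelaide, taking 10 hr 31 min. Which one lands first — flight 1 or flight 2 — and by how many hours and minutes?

the second, by 16 hours 56 minutes

Flight 1 departs at 17:00 UTC (Nov 19).
+15 hours and 10 minutes → arrive 08:10 UTC on Nov 20.
Flight 2 in UTC: 02:43 + 2:00 = 04:43 on Nov 19.
+10 hours and 31 minutes → arrive 15:14 UTC on Nov 19.
Flight 2 lands earlier by 16 hours 56 minutes.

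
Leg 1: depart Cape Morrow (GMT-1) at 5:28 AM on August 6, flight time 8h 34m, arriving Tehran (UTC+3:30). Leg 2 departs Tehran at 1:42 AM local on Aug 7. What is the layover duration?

Convert departure to UTC: 5:28 AM + 1:00 = 6:28 AM UTC on Aug 6.
Add 8 hours and 34 minutes flight time → 3:02 PM UTC.
Tehran is UTC+3:30, so local arrival = 3:02 PM + 3:30 = 6:32 PM on Aug 6.
Layover = 1:42 AM − 6:32 PM (+1 day) = 7 hours 10 minutes.

7 hours 10 minutes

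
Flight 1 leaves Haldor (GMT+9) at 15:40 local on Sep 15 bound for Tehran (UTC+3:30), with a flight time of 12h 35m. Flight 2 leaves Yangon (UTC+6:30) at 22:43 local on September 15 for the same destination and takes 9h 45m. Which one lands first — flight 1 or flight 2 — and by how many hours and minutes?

Flight 1 in UTC: 15:40 − 9:00 = 06:40 on Sep 15.
+12 hours and 35 minutes → arrive 19:15 UTC on Sep 15.
Flight 2 in UTC: 22:43 − 6:30 = 16:13 on Sep 15.
+9 hours and 45 minutes → arrive 01:58 UTC on Sep 16.
Flight 1 lands earlier by 6 hours 43 minutes.

the first, by 6 hours 43 minutes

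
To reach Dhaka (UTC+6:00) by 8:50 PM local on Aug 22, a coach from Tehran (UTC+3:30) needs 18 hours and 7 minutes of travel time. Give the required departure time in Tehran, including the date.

Target arrival in UTC: 8:50 PM − 6:00 = 2:50 PM on Aug 22.
Subtract 18 hours and 7 minutes → departure 8:43 PM UTC on Aug 21.
Tehran is UTC+3:30: 8:43 PM + 3:30 = 12:13 AM on Aug 22.

12:13 AM on August 22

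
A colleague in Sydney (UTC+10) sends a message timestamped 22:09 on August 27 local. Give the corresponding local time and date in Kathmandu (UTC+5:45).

In UTC: 22:09 − 10:00 = 12:09 on Aug 27.
Kathmandu is UTC+5:45: 12:09 + 5:45 = 17:54 on Aug 27.

17:54 on August 27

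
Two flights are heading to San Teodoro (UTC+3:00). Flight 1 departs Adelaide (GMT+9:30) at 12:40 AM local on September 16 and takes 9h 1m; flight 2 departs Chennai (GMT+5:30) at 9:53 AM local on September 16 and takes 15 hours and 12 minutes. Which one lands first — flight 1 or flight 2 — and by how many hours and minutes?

Flight 1 in UTC: 12:40 AM − 9:30 = 3:10 PM on Sep 15.
+9 hours and 1 minute → arrive 12:11 AM UTC on Sep 16.
Flight 2 in UTC: 9:53 AM − 5:30 = 4:23 AM on Sep 16.
+15 hours and 12 minutes → arrive 7:35 PM UTC on Sep 16.
Flight 1 lands earlier by 19 hours 24 minutes.

the first, by 19 hours 24 minutes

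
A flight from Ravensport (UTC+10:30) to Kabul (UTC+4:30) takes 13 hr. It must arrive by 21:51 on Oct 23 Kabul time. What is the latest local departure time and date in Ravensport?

14:51 on October 23

Target arrival in UTC: 21:51 − 4:30 = 17:21 on Oct 23.
Subtract 13 hours → departure 04:21 UTC on Oct 23.
Ravensport is UTC+10:30: 04:21 + 10:30 = 14:51 on Oct 23.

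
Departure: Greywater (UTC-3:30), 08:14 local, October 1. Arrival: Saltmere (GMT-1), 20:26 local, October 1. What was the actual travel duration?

Departure in UTC: 08:14 + 3:30 = 11:44 on Oct 1.
Arrival in UTC: 20:26 + 1:00 = 21:26 on Oct 1.
Elapsed = 21:26 − 11:44 = 9 hours 42 minutes.

9 hours 42 minutes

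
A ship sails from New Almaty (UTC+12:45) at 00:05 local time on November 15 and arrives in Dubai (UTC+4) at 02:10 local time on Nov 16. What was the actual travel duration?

Departure in UTC: 00:05 − 12:45 = 11:20 on Nov 14.
Arrival in UTC: 02:10 − 4:00 = 22:10 on Nov 15.
Elapsed = 22:10 − 11:20 (+1 day) = 34 hours 50 minutes.

34 hours 50 minutes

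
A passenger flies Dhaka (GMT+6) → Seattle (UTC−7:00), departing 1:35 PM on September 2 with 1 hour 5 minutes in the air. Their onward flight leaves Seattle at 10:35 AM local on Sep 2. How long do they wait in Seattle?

Convert departure to UTC: 1:35 PM − 6:00 = 7:35 AM UTC on Sep 2.
Add 1 hour and 5 minutes flight time → 8:40 AM UTC.
Seattle is UTC−7:00, so local arrival = 8:40 AM − 7:00 = 1:40 AM on Sep 2.
Layover = 10:35 AM − 1:40 AM = 8 hours 55 minutes.

8 hours 55 minutes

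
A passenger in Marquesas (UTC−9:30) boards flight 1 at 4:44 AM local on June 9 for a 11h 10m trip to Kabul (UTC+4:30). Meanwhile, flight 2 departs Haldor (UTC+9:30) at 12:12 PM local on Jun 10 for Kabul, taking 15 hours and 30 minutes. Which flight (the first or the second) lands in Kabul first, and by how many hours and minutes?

the first, by 16 hours 48 minutes

Flight 1 in UTC: 4:44 AM + 9:30 = 2:14 PM on Jun 9.
+11 hours and 10 minutes → arrive 1:24 AM UTC on Jun 10.
Flight 2 in UTC: 12:12 PM − 9:30 = 2:42 AM on Jun 10.
+15 hours and 30 minutes → arrive 6:12 PM UTC on Jun 10.
Flight 1 lands earlier by 16 hours 48 minutes.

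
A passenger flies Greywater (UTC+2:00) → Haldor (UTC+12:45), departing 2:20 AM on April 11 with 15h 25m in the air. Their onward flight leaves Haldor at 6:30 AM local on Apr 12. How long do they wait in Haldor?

Convert departure to UTC: 2:20 AM − 2:00 = 12:20 AM UTC on Apr 11.
Add 15 hours and 25 minutes flight time → 3:45 PM UTC.
Haldor is UTC+12:45, so local arrival = 3:45 PM + 12:45 = 4:30 AM on Apr 12.
Layover = 6:30 AM − 4:30 AM = 2 hours.

2 hours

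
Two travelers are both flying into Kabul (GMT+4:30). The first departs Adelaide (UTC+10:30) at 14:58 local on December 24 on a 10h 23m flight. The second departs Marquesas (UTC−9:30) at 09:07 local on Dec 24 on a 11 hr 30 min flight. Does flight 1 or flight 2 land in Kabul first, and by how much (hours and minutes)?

the first, by 15 hours 16 minutes

Flight 1 in UTC: 14:58 − 10:30 = 04:28 on Dec 24.
+10 hours 23 minutes → arrive 14:51 UTC on Dec 24.
Flight 2 in UTC: 09:07 + 9:30 = 18:37 on Dec 24.
+11 hours 30 minutes → arrive 06:07 UTC on Dec 25.
Flight 1 lands earlier by 15 hours 16 minutes.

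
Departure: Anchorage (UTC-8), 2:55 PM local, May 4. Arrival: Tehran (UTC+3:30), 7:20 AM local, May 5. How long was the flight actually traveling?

Departure in UTC: 2:55 PM + 8:00 = 10:55 PM on May 4.
Arrival in UTC: 7:20 AM − 3:30 = 3:50 AM on May 5.
Elapsed = 3:50 AM − 10:55 PM (+1 day) = 4 hours 55 minutes.

4 hours 55 minutes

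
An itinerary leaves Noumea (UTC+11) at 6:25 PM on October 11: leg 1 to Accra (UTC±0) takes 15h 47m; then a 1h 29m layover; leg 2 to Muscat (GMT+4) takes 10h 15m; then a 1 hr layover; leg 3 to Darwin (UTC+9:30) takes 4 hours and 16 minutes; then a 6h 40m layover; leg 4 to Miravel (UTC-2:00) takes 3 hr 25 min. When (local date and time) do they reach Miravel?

Convert departure to UTC: 6:25 PM − 11:00 = 7:25 AM UTC on Oct 11.
Add 15 hours 47 minutes leg 1 → 11:12 PM UTC.
Add 1 hour 29 minutes layover in Accra → 12:41 AM UTC (Oct 12).
Add 10 hours 15 minutes leg 2 → 10:56 AM UTC.
Add 1 hour layover in Muscat → 11:56 AM UTC.
Add 4 hours 16 minutes leg 3 → 4:12 PM UTC.
Add 6 hours and 40 minutes layover in Darwin → 10:52 PM UTC.
Add 3 hours and 25 minutes leg 4 → 2:17 AM UTC (Oct 13).
Miravel is UTC−2:00, so local arrival = 2:17 AM − 2:00 = 12:17 AM on Oct 13.

12:17 AM on Oct 13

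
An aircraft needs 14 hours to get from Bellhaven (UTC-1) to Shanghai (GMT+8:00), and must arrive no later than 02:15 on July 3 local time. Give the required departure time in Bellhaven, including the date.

Target arrival in UTC: 02:15 − 8:00 = 18:15 on Jul 2.
Subtract 14 hours → departure 04:15 UTC on Jul 2.
Bellhaven is UTC−1:00: 04:15 − 1:00 = 03:15 on Jul 2.

03:15 on July 2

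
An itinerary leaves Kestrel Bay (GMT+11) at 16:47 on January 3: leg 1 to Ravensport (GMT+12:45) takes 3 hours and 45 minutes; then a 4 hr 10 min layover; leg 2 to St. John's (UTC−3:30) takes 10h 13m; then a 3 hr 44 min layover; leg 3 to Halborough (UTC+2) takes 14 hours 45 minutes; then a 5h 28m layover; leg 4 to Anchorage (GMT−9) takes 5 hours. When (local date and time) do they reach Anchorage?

19:52 on January 4

Convert departure to UTC: 16:47 − 11:00 = 05:47 UTC on Jan 3.
Add 3 hours 45 minutes leg 1 → 09:32 UTC.
Add 4 hours 10 minutes layover in Ravensport → 13:42 UTC.
Add 10 hours and 13 minutes leg 2 → 23:55 UTC.
Add 3 hours and 44 minutes layover in St. John's → 03:39 UTC (Jan 4).
Add 14 hours and 45 minutes leg 3 → 18:24 UTC.
Add 5 hours and 28 minutes layover in Halborough → 23:52 UTC.
Add 5 hours leg 4 → 04:52 UTC (Jan 5).
Anchorage is UTC−9:00, so local arrival = 04:52 − 9:00 = 19:52 on Jan 4.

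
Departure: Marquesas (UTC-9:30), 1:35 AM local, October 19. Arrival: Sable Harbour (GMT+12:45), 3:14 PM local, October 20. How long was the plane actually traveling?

Departure in UTC: 1:35 AM + 9:30 = 11:05 AM on Oct 19.
Arrival in UTC: 3:14 PM − 12:45 = 2:29 AM on Oct 20.
Elapsed = 2:29 AM − 11:05 AM (+1 day) = 15 hours 24 minutes.

15 hours 24 minutes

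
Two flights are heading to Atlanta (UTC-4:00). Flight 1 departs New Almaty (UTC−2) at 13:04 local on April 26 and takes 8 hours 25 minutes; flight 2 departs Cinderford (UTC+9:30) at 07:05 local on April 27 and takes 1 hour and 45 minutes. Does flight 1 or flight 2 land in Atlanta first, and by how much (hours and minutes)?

the second, by 9 minutes

Flight 1 in UTC: 13:04 + 2:00 = 15:04 on Apr 26.
+8 hours 25 minutes → arrive 23:29 UTC on Apr 26.
Flight 2 in UTC: 07:05 − 9:30 = 21:35 on Apr 26.
+1 hour 45 minutes → arrive 23:20 UTC on Apr 26.
Flight 2 lands earlier by 9 minutes.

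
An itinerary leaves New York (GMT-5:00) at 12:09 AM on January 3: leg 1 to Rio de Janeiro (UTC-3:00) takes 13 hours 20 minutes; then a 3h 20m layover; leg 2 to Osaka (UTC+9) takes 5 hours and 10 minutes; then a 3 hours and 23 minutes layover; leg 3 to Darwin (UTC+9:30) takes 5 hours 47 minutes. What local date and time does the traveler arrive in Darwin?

9:39 PM on Jan 4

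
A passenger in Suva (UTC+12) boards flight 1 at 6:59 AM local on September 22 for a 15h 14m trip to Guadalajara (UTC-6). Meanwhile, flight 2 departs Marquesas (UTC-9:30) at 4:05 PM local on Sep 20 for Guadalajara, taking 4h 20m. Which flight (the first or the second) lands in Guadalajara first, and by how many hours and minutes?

the second, by 28 hours 18 minutes

Flight 1 in UTC: 6:59 AM − 12:00 = 6:59 PM on Sep 21.
+15 hours and 14 minutes → arrive 10:13 AM UTC on Sep 22.
Flight 2 in UTC: 4:05 PM + 9:30 = 1:35 AM on Sep 21.
+4 hours 20 minutes → arrive 5:55 AM UTC on Sep 21.
Flight 2 lands earlier by 28 hours 18 minutes.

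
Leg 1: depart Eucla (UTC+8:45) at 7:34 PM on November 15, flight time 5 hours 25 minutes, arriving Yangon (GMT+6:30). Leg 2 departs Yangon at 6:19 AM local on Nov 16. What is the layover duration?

7 hours 35 minutes

Convert departure to UTC: 7:34 PM − 8:45 = 10:49 AM UTC on Nov 15.
Add 5 hours 25 minutes flight time → 4:14 PM UTC.
Yangon is UTC+6:30, so local arrival = 4:14 PM + 6:30 = 10:44 PM on Nov 15.
Layover = 6:19 AM − 10:44 PM (+1 day) = 7 hours 35 minutes.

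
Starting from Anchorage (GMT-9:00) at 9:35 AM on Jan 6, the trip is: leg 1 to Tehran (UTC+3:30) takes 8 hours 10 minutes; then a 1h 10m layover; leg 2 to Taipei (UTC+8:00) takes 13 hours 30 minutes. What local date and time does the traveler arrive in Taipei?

Convert departure to UTC: 9:35 AM + 9:00 = 6:35 PM UTC on Jan 6.
Add 8 hours 10 minutes leg 1 → 2:45 AM UTC (Jan 7).
Add 1 hour and 10 minutes layover in Tehran → 3:55 AM UTC.
Add 13 hours 30 minutes leg 2 → 5:25 PM UTC.
Taipei is UTC+8:00, so local arrival = 5:25 PM + 8:00 = 1:25 AM on Jan 8.

1:25 AM on January 8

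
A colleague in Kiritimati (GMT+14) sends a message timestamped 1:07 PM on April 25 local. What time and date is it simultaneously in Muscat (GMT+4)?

3:07 AM on Apr 25

In UTC: 1:07 PM − 14:00 = 11:07 PM on Apr 24.
Muscat is UTC+4:00: 11:07 PM + 4:00 = 3:07 AM on Apr 25.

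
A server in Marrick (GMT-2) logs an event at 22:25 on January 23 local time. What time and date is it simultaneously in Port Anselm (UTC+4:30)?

Port Anselm is 6:30 ahead of Marrick.
Shift by the zone difference: 22:25 + 6:30 = 04:55 on Jan 24 in Port Anselm.

04:55 on Jan 24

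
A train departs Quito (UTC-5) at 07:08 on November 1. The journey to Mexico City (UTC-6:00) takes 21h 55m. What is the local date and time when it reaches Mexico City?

Mexico City is 1:00 behind Quito.
After 21 hours 55 minutes it is 05:03 (Nov 2) in Quito.
Shift by the zone difference: 05:03 − 1:00 = 04:03 on Nov 2 in Mexico City.

04:03 on November 2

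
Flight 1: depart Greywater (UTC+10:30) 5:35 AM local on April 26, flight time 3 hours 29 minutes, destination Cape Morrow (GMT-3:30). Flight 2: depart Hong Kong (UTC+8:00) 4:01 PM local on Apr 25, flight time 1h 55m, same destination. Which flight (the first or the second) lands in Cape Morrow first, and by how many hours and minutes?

the second, by 12 hours 38 minutes

Flight 1 in UTC: 5:35 AM − 10:30 = 7:05 PM on Apr 25.
+3 hours and 29 minutes → arrive 10:34 PM UTC on Apr 25.
Flight 2 in UTC: 4:01 PM − 8:00 = 8:01 AM on Apr 25.
+1 hour 55 minutes → arrive 9:56 AM UTC on Apr 25.
Flight 2 lands earlier by 12 hours 38 minutes.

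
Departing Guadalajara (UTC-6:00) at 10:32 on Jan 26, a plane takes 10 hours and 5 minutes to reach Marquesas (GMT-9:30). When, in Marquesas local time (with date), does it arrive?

Convert departure to UTC: 10:32 + 6:00 = 16:32 UTC on Jan 26.
Add 10 hours and 5 minutes travel time → 02:37 UTC (Jan 27).
Marquesas is UTC−9:30, so local arrival = 02:37 − 9:30 = 17:07 on Jan 26.

17:07 on Jan 26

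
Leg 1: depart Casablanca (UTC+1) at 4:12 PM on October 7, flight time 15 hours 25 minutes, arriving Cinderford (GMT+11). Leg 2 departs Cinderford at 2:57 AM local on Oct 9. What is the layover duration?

9 hours 20 minutes

Convert departure to UTC: 4:12 PM − 1:00 = 3:12 PM UTC on Oct 7.
Add 15 hours and 25 minutes flight time → 6:37 AM UTC (Oct 8).
Cinderford is UTC+11:00, so local arrival = 6:37 AM + 11:00 = 5:37 PM on Oct 8.
Layover = 2:57 AM − 5:37 PM (+1 day) = 9 hours 20 minutes.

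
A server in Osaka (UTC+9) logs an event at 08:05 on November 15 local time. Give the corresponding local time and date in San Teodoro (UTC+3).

In UTC: 08:05 − 9:00 = 23:05 on Nov 14.
San Teodoro is UTC+3:00: 23:05 + 3:00 = 02:05 on Nov 15.

02:05 on November 15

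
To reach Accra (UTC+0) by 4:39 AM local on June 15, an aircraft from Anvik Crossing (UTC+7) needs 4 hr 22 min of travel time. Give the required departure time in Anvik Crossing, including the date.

7:17 AM on June 15

Target arrival is already UTC: 4:39 AM on Jun 15.
Subtract 4 hours and 22 minutes → departure 12:17 AM UTC on Jun 15.
Anvik Crossing is UTC+7:00: 12:17 AM + 7:00 = 7:17 AM on Jun 15.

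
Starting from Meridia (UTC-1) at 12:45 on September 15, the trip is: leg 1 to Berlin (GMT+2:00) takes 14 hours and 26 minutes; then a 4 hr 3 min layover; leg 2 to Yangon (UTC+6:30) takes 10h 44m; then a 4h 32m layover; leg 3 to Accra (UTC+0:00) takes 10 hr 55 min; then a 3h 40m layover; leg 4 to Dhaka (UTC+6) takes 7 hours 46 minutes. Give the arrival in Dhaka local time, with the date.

Convert departure to UTC: 12:45 + 1:00 = 13:45 UTC on Sep 15.
Add 14 hours and 26 minutes leg 1 → 04:11 UTC (Sep 16).
Add 4 hours 3 minutes layover in Berlin → 08:14 UTC.
Add 10 hours 44 minutes leg 2 → 18:58 UTC.
Add 4 hours and 32 minutes layover in Yangon → 23:30 UTC.
Add 10 hours 55 minutes leg 3 → 10:25 UTC (Sep 17).
Add 3 hours and 40 minutes layover in Accra → 14:05 UTC.
Add 7 hours 46 minutes leg 4 → 21:51 UTC.
Dhaka is UTC+6:00, so local arrival = 21:51 + 6:00 = 03:51 on Sep 18.

03:51 on September 18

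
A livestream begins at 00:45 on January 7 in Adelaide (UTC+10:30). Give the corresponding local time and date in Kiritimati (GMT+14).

04:15 on Jan 7

In UTC: 00:45 − 10:30 = 14:15 on Jan 6.
Kiritimati is UTC+14:00: 14:15 + 14:00 = 04:15 on Jan 7.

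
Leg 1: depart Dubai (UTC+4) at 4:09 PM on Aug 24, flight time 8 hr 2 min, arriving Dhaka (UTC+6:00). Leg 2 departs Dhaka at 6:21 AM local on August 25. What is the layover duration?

4 hours 10 minutes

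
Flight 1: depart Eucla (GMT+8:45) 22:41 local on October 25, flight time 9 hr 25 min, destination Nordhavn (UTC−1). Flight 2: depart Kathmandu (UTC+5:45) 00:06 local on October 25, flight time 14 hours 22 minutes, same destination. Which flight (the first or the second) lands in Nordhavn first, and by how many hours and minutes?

the second, by 14 hours 38 minutes

Flight 1 in UTC: 22:41 − 8:45 = 13:56 on Oct 25.
+9 hours and 25 minutes → arrive 23:21 UTC on Oct 25.
Flight 2 in UTC: 00:06 − 5:45 = 18:21 on Oct 24.
+14 hours and 22 minutes → arrive 08:43 UTC on Oct 25.
Flight 2 lands earlier by 14 hours 38 minutes.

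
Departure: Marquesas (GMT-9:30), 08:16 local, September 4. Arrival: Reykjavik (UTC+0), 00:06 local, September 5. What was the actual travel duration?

Departure in UTC: 08:16 + 9:30 = 17:46 on Sep 4.
Arrival is already UTC: 00:06 on Sep 5.
Elapsed = 00:06 − 17:46 (+1 day) = 6 hours 20 minutes.

6 hours 20 minutes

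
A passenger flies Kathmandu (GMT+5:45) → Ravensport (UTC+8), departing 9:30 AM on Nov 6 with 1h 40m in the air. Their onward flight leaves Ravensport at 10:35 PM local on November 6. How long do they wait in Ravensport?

9 hours 10 minutes

Convert departure to UTC: 9:30 AM − 5:45 = 3:45 AM UTC on Nov 6.
Add 1 hour and 40 minutes flight time → 5:25 AM UTC.
Ravensport is UTC+8:00, so local arrival = 5:25 AM + 8:00 = 1:25 PM on Nov 6.
Layover = 10:35 PM − 1:25 PM = 9 hours 10 minutes.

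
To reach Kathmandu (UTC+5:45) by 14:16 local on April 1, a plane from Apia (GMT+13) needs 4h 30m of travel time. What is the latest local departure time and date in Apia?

17:01 on April 1

Target arrival in UTC: 14:16 − 5:45 = 08:31 on Apr 1.
Subtract 4 hours and 30 minutes → departure 04:01 UTC on Apr 1.
Apia is UTC+13:00: 04:01 + 13:00 = 17:01 on Apr 1.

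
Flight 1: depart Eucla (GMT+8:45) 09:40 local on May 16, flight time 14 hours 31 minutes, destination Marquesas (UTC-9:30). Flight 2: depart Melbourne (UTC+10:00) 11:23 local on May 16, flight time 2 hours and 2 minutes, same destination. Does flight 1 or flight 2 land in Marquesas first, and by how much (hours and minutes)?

the second, by 12 hours 1 minute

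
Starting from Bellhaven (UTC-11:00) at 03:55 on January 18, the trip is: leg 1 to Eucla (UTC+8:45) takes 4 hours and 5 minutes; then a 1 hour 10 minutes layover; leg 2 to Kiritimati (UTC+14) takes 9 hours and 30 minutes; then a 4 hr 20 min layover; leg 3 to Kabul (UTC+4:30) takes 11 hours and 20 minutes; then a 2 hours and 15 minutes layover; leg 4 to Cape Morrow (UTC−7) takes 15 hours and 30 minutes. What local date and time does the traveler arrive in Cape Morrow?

08:05 on January 20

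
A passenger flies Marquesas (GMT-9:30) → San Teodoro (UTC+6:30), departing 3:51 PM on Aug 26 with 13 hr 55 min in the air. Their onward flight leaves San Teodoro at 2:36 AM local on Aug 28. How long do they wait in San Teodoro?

Convert departure to UTC: 3:51 PM + 9:30 = 1:21 AM UTC on Aug 27.
Add 13 hours and 55 minutes flight time → 3:16 PM UTC.
San Teodoro is UTC+6:30, so local arrival = 3:16 PM + 6:30 = 9:46 PM on Aug 27.
Layover = 2:36 AM − 9:46 PM (+1 day) = 4 hours 50 minutes.

4 hours 50 minutes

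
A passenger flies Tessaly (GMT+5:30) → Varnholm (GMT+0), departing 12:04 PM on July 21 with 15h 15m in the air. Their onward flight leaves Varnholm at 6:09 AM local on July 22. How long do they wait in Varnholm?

Convert departure to UTC: 12:04 PM − 5:30 = 6:34 AM UTC on Jul 21.
Add 15 hours 15 minutes flight time → 9:49 PM UTC.
Varnholm is UTC+0, so local arrival is the same: 9:49 PM on Jul 21.
Layover = 6:09 AM − 9:49 PM (+1 day) = 8 hours 20 minutes.

8 hours 20 minutes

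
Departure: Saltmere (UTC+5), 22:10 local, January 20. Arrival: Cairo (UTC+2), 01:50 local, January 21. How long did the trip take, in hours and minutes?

6 hours 40 minutes

Departure in UTC: 22:10 − 5:00 = 17:10 on Jan 20.
Arrival in UTC: 01:50 − 2:00 = 23:50 on Jan 20.
Elapsed = 23:50 − 17:10 = 6 hours 40 minutes.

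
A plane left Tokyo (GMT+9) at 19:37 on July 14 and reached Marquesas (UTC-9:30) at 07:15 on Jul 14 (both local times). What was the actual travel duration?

Marquesas is 18:30 behind Tokyo.
Clock-face elapsed time (ignoring zones) is −12 hours 22 minutes.
Actual elapsed = −12 hours 22 minutes + 18:30 = 6 hours 8 minutes.

6 hours 8 minutes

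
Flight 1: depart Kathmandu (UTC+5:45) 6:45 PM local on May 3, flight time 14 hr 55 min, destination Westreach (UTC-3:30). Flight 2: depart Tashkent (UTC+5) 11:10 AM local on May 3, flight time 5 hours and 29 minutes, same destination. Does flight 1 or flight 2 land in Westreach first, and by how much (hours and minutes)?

Flight 1 in UTC: 6:45 PM − 5:45 = 1:00 PM on May 3.
+14 hours 55 minutes → arrive 3:55 AM UTC on May 4.
Flight 2 in UTC: 11:10 AM − 5:00 = 6:10 AM on May 3.
+5 hours and 29 minutes → arrive 11:39 AM UTC on May 3.
Flight 2 lands earlier by 16 hours 16 minutes.

the second, by 16 hours 16 minutes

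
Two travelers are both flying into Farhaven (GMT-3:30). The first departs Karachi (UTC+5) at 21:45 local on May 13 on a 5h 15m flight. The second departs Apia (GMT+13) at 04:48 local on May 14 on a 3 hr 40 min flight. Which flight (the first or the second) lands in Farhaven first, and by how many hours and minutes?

the second, by 2 hours 32 minutes

Flight 1 in UTC: 21:45 − 5:00 = 16:45 on May 13.
+5 hours and 15 minutes → arrive 22:00 UTC on May 13.
Flight 2 in UTC: 04:48 − 13:00 = 15:48 on May 13.
+3 hours and 40 minutes → arrive 19:28 UTC on May 13.
Flight 2 lands earlier by 2 hours 32 minutes.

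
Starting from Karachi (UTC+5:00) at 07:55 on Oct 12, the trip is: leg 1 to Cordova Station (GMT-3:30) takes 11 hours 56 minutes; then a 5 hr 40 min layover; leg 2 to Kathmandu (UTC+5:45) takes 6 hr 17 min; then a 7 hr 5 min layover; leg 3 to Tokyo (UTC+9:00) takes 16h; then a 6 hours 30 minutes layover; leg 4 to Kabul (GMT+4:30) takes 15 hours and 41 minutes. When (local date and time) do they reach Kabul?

04:34 on October 15

Convert departure to UTC: 07:55 − 5:00 = 02:55 UTC on Oct 12.
Add 11 hours 56 minutes leg 1 → 14:51 UTC.
Add 5 hours 40 minutes layover in Cordova Station → 20:31 UTC.
Add 6 hours and 17 minutes leg 2 → 02:48 UTC (Oct 13).
Add 7 hours 5 minutes layover in Kathmandu → 09:53 UTC.
Add 16 hours leg 3 → 01:53 UTC (Oct 14).
Add 6 hours 30 minutes layover in Tokyo → 08:23 UTC.
Add 15 hours and 41 minutes leg 4 → 00:04 UTC (Oct 15).
Kabul is UTC+4:30, so local arrival = 00:04 + 4:30 = 04:34 on Oct 15.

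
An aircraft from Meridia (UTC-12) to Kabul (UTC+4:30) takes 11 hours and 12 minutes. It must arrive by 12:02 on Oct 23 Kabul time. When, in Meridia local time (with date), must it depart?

08:20 on Oct 22

Target arrival in UTC: 12:02 − 4:30 = 07:32 on Oct 23.
Subtract 11 hours and 12 minutes → departure 20:20 UTC on Oct 22.
Meridia is UTC−12:00: 20:20 − 12:00 = 08:20 on Oct 22.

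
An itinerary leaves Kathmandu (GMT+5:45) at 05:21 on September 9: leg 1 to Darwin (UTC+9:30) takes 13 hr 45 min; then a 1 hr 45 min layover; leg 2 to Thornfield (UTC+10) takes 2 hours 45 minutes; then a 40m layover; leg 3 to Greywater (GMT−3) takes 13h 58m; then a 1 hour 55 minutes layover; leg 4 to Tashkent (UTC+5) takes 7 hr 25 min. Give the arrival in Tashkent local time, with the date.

22:49 on September 10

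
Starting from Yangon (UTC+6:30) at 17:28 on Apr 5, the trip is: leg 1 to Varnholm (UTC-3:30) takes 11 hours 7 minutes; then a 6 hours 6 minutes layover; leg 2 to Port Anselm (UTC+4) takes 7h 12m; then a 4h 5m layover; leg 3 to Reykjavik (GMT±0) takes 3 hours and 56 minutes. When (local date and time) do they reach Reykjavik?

Convert departure to UTC: 17:28 − 6:30 = 10:58 UTC on Apr 5.
Add 11 hours 7 minutes leg 1 → 22:05 UTC.
Add 6 hours 6 minutes layover in Varnholm → 04:11 UTC (Apr 6).
Add 7 hours 12 minutes leg 2 → 11:23 UTC.
Add 4 hours and 5 minutes layover in Port Anselm → 15:28 UTC.
Add 3 hours 56 minutes leg 3 → 19:24 UTC.
Reykjavik is UTC+0, so local arrival is the same: 19:24 on Apr 6.

19:24 on Apr 6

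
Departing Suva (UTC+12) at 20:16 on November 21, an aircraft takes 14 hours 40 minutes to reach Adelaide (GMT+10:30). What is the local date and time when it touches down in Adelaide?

09:26 on November 22

Convert departure to UTC: 20:16 − 12:00 = 08:16 UTC on Nov 21.
Add 14 hours 40 minutes travel time → 22:56 UTC.
Adelaide is UTC+10:30, so local arrival = 22:56 + 10:30 = 09:26 on Nov 22.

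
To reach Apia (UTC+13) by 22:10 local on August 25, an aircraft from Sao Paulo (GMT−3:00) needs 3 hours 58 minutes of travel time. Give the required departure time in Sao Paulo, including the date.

02:12 on August 25

Target arrival in UTC: 22:10 − 13:00 = 09:10 on Aug 25.
Subtract 3 hours and 58 minutes → departure 05:12 UTC on Aug 25.
Sao Paulo is UTC−3:00: 05:12 − 3:00 = 02:12 on Aug 25.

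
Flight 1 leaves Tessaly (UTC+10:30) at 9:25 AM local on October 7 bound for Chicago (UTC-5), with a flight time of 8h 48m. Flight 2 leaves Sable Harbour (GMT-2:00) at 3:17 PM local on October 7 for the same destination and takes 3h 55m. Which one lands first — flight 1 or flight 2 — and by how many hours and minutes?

the first, by 13 hours 29 minutes

Flight 1 in UTC: 9:25 AM − 10:30 = 10:55 PM on Oct 6.
+8 hours and 48 minutes → arrive 7:43 AM UTC on Oct 7.
Flight 2 in UTC: 3:17 PM + 2:00 = 5:17 PM on Oct 7.
+3 hours 55 minutes → arrive 9:12 PM UTC on Oct 7.
Flight 1 lands earlier by 13 hours 29 minutes.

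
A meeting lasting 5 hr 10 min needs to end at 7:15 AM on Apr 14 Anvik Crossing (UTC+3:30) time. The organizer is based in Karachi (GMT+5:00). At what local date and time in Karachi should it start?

Target end time in UTC: 7:15 AM − 3:30 = 3:45 AM on Apr 14.
Subtract 5 hours and 10 minutes → start 10:35 PM UTC on Apr 13.
Karachi is UTC+5:00: 10:35 PM + 5:00 = 3:35 AM on Apr 14.

3:35 AM on Apr 14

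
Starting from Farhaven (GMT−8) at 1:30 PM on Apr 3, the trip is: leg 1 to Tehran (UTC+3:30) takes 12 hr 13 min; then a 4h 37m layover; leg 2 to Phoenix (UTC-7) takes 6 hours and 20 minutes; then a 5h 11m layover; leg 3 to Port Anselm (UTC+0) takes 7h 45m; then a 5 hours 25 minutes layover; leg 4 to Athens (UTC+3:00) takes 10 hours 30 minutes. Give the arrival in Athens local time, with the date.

4:31 AM on April 6

Convert departure to UTC: 1:30 PM + 8:00 = 9:30 PM UTC on Apr 3.
Add 12 hours 13 minutes leg 1 → 9:43 AM UTC (Apr 4).
Add 4 hours and 37 minutes layover in Tehran → 2:20 PM UTC.
Add 6 hours 20 minutes leg 2 → 8:40 PM UTC.
Add 5 hours 11 minutes layover in Phoenix → 1:51 AM UTC (Apr 5).
Add 7 hours 45 minutes leg 3 → 9:36 AM UTC.
Add 5 hours 25 minutes layover in Port Anselm → 3:01 PM UTC.
Add 10 hours and 30 minutes leg 4 → 1:31 AM UTC (Apr 6).
Athens is UTC+3:00, so local arrival = 1:31 AM + 3:00 = 4:31 AM on Apr 6.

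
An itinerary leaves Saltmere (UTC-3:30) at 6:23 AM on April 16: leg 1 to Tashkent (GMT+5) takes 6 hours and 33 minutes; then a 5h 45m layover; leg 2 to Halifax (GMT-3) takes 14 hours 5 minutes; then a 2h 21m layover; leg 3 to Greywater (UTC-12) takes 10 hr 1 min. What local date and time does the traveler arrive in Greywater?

12:38 PM on April 17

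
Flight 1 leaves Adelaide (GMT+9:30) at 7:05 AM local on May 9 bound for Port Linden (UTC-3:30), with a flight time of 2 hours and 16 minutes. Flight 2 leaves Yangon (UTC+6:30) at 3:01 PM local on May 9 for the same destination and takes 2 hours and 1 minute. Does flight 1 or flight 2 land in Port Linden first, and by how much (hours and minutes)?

Flight 1 in UTC: 7:05 AM − 9:30 = 9:35 PM on May 8.
+2 hours 16 minutes → arrive 11:51 PM UTC on May 8.
Flight 2 in UTC: 3:01 PM − 6:30 = 8:31 AM on May 9.
+2 hours 1 minute → arrive 10:32 AM UTC on May 9.
Flight 1 lands earlier by 10 hours 41 minutes.

the first, by 10 hours 41 minutes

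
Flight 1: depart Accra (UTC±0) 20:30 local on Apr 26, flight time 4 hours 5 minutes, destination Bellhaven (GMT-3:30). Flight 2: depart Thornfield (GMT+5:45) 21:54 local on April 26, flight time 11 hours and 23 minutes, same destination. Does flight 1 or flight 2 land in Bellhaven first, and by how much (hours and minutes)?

the first, by 2 hours 57 minutes

Flight 1 departs at 20:30 UTC (Apr 26).
+4 hours 5 minutes → arrive 00:35 UTC on Apr 27.
Flight 2 in UTC: 21:54 − 5:45 = 16:09 on Apr 26.
+11 hours 23 minutes → arrive 03:32 UTC on Apr 27.
Flight 1 lands earlier by 2 hours 57 minutes.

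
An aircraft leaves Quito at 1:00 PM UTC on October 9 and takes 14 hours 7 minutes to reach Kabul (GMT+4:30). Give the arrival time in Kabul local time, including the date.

7:37 AM on October 10

Departure is given in UTC: 1:00 PM on Oct 9.
Add 14 hours and 7 minutes → 3:07 AM UTC (Oct 10).
Kabul is UTC+4:30: 3:07 AM + 4:30 = 7:37 AM on Oct 10.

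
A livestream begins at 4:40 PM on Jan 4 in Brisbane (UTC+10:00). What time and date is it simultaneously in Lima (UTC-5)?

1:40 AM on Jan 4

Lima is 15:00 behind Brisbane.
Shift by the zone difference: 4:40 PM − 15:00 = 1:40 AM on Jan 4 in Lima.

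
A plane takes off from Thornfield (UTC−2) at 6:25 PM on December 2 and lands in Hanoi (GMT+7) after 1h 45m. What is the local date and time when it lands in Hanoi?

5:10 AM on December 3

Hanoi is 9:00 ahead of Thornfield.
After 1 hour 45 minutes it is 8:10 PM in Thornfield.
Shift by the zone difference: 8:10 PM + 9:00 = 5:10 AM on Dec 3 in Hanoi.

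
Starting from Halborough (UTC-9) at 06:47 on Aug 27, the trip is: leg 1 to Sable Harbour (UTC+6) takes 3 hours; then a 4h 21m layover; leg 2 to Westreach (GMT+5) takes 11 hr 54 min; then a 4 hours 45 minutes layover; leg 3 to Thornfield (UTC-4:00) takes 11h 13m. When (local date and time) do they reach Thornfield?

23:00 on Aug 28

Convert departure to UTC: 06:47 + 9:00 = 15:47 UTC on Aug 27.
Add 3 hours leg 1 → 18:47 UTC.
Add 4 hours and 21 minutes layover in Sable Harbour → 23:08 UTC.
Add 11 hours and 54 minutes leg 2 → 11:02 UTC (Aug 28).
Add 4 hours 45 minutes layover in Westreach → 15:47 UTC.
Add 11 hours and 13 minutes leg 3 → 03:00 UTC (Aug 29).
Thornfield is UTC−4:00, so local arrival = 03:00 − 4:00 = 23:00 on Aug 28.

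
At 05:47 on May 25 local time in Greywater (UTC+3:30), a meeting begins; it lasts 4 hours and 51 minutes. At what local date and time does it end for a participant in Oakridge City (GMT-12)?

19:08 on May 24

Convert start to UTC: 05:47 − 3:30 = 02:17 UTC on May 25.
Add 4 hours 51 minutes duration → 07:08 UTC.
Oakridge City is UTC−12:00, so local end time = 07:08 − 12:00 = 19:08 on May 24.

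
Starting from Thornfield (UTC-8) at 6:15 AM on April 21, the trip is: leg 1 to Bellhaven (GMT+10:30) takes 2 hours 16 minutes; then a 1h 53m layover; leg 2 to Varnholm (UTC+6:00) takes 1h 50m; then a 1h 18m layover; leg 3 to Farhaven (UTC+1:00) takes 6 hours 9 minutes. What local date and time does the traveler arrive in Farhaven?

Convert departure to UTC: 6:15 AM + 8:00 = 2:15 PM UTC on Apr 21.
Add 2 hours and 16 minutes leg 1 → 4:31 PM UTC.
Add 1 hour and 53 minutes layover in Bellhaven → 6:24 PM UTC.
Add 1 hour 50 minutes leg 2 → 8:14 PM UTC.
Add 1 hour 18 minutes layover in Varnholm → 9:32 PM UTC.
Add 6 hours and 9 minutes leg 3 → 3:41 AM UTC (Apr 22).
Farhaven is UTC+1:00, so local arrival = 3:41 AM + 1:00 = 4:41 AM on Apr 22.

4:41 AM on April 22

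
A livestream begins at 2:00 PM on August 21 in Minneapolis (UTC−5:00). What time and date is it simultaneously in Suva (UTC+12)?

7:00 AM on August 22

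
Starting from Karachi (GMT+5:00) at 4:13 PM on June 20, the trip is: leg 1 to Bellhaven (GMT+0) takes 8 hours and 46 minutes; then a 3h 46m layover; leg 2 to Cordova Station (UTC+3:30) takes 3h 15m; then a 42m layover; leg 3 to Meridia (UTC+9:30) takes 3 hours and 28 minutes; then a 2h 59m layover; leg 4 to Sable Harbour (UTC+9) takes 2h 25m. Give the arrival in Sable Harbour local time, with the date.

9:34 PM on June 21

Convert departure to UTC: 4:13 PM − 5:00 = 11:13 AM UTC on Jun 20.
Add 8 hours and 46 minutes leg 1 → 7:59 PM UTC.
Add 3 hours 46 minutes layover in Bellhaven → 11:45 PM UTC.
Add 3 hours 15 minutes leg 2 → 3:00 AM UTC (Jun 21).
Add 42 minutes layover in Cordova Station → 3:42 AM UTC.
Add 3 hours 28 minutes leg 3 → 7:10 AM UTC.
Add 2 hours 59 minutes layover in Meridia → 10:09 AM UTC.
Add 2 hours 25 minutes leg 4 → 12:34 PM UTC.
Sable Harbour is UTC+9:00, so local arrival = 12:34 PM + 9:00 = 9:34 PM on Jun 21.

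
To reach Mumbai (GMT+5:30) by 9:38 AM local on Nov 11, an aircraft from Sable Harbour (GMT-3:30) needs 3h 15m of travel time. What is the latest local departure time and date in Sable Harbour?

Target arrival in UTC: 9:38 AM − 5:30 = 4:08 AM on Nov 11.
Subtract 3 hours 15 minutes → departure 12:53 AM UTC on Nov 11.
Sable Harbour is UTC−3:30: 12:53 AM − 3:30 = 9:23 PM on Nov 10.

9:23 PM on Nov 10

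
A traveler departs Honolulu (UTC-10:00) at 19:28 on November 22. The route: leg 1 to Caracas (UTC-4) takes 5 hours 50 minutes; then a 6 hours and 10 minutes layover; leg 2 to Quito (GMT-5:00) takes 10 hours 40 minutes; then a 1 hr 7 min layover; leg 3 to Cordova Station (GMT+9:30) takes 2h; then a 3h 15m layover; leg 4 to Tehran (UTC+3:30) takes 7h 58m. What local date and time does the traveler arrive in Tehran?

Convert departure to UTC: 19:28 + 10:00 = 05:28 UTC on Nov 23.
Add 5 hours 50 minutes leg 1 → 11:18 UTC.
Add 6 hours 10 minutes layover in Caracas → 17:28 UTC.
Add 10 hours 40 minutes leg 2 → 04:08 UTC (Nov 24).
Add 1 hour and 7 minutes layover in Quito → 05:15 UTC.
Add 2 hours leg 3 → 07:15 UTC.
Add 3 hours 15 minutes layover in Cordova Station → 10:30 UTC.
Add 7 hours 58 minutes leg 4 → 18:28 UTC.
Tehran is UTC+3:30, so local arrival = 18:28 + 3:30 = 21:58 on Nov 24.

21:58 on Nov 24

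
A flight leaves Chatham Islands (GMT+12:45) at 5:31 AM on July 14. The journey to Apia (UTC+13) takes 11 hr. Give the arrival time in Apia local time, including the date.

Apia is 0:15 ahead of Chatham Islands.
After 11 hours it is 4:31 PM in Chatham Islands.
Shift by the zone difference: 4:31 PM + 0:15 = 4:46 PM on Jul 14 in Apia.

4:46 PM on Jul 14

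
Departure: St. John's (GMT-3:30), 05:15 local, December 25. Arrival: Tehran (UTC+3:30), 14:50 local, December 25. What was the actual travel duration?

Departure in UTC: 05:15 + 3:30 = 08:45 on Dec 25.
Arrival in UTC: 14:50 − 3:30 = 11:20 on Dec 25.
Elapsed = 11:20 − 08:45 = 2 hours 35 minutes.

2 hours 35 minutes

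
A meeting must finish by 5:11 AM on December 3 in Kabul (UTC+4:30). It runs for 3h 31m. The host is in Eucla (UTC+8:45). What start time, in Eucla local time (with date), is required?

5:55 AM on December 3

Target end time in UTC: 5:11 AM − 4:30 = 12:41 AM on Dec 3.
Subtract 3 hours and 31 minutes → start 9:10 PM UTC on Dec 2.
Eucla is UTC+8:45: 9:10 PM + 8:45 = 5:55 AM on Dec 3.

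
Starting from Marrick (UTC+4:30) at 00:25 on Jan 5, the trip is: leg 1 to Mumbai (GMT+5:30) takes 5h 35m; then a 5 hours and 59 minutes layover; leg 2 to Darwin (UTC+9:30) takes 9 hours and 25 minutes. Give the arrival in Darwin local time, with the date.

Convert departure to UTC: 00:25 − 4:30 = 19:55 UTC on Jan 4.
Add 5 hours and 35 minutes leg 1 → 01:30 UTC (Jan 5).
Add 5 hours 59 minutes layover in Mumbai → 07:29 UTC.
Add 9 hours and 25 minutes leg 2 → 16:54 UTC.
Darwin is UTC+9:30, so local arrival = 16:54 + 9:30 = 02:24 on Jan 6.

02:24 on January 6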